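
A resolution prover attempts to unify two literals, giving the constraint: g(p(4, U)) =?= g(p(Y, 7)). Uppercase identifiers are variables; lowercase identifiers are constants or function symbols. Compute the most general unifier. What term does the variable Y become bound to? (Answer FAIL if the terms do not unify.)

Decompose g/1: p(4, U) =?= p(Y, 7).
Decompose p/2: 4 =?= Y,  U =?= 7.
Bind Y := 4; no other remaining equation mentions Y.
Bind U := 7.
MGU = { Y -> 4, U -> 7 }, so Y -> 4.

4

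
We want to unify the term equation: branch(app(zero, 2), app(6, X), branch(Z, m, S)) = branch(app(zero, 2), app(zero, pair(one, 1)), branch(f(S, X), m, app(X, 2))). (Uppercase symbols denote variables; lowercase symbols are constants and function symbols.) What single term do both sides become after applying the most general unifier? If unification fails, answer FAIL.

Decompose branch/3: app(zero, 2) = app(zero, 2),  app(6, X) = app(zero, pair(one, 1)),  branch(Z, m, S) = branch(f(S, X), m, app(X, 2)).
Delete trivial equation app(zero, 2) = app(zero, 2).
Decompose app/2: 6 = zero,  X = pair(one, 1).
Clash: constants 6 and zero differ; no unifier exists.

FAIL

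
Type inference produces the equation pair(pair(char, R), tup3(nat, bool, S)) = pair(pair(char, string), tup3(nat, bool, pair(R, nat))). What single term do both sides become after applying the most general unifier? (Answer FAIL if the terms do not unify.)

pair(pair(char, string), tup3(nat, bool, pair(string, nat)))

Decompose pair/2: pair(char, R) = pair(char, string),  tup3(nat, bool, S) = tup3(nat, bool, pair(R, nat)).
Decompose pair/2: char = char,  R = string.
Delete trivial equation char = char.
Bind R := string; substituting into the remaining equation gives: tup3(nat, bool, S) = tup3(nat, bool, pair(string, nat)).
Decompose tup3/3: nat = nat,  bool = bool,  S = pair(string, nat).
Delete trivial equation nat = nat.
Delete trivial equation bool = bool.
Bind S := pair(string, nat).
Applying the MGU to either side gives pair(pair(char, string), tup3(nat, bool, pair(string, nat))).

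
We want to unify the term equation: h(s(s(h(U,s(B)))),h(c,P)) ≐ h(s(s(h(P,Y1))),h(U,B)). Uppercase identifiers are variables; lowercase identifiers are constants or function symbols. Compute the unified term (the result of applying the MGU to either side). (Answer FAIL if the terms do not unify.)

Decompose h/2: s(s(h(U,s(B)))) ≐ s(s(h(P,Y1))),  h(c,P) ≐ h(U,B).
Decompose s/1: s(h(U,s(B))) ≐ s(h(P,Y1)).
Decompose s/1: h(U,s(B)) ≐ h(P,Y1).
Decompose h/2: U ≐ P,  s(B) ≐ Y1.
Bind U := P; substituting into the one remaining equation that mentions U gives: h(c,P) ≐ h(P,B).
Bind Y1 := s(B); no other remaining equation mentions Y1.
Decompose h/2: c ≐ P,  P ≐ B.
Bind P := c; substituting into the remaining equation gives: c ≐ B. Substituting into the earlier binding gives U := c.
Bind B := c. Substituting into the earlier binding gives Y1 := s(c).
Applying the MGU to either side gives h(s(s(h(c,s(c)))),h(c,c)).

h(s(s(h(c,s(c)))),h(c,c))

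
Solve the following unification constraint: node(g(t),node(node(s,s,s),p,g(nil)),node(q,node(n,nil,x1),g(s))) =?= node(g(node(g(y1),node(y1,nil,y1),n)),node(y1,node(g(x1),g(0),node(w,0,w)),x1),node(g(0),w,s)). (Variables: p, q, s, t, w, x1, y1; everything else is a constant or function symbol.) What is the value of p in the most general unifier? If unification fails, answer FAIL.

Decompose node/3: g(t) =?= g(node(g(y1),node(y1,nil,y1),n)),  node(node(s,s,s),p,g(nil)) =?= node(y1,node(g(x1),g(0),node(w,0,w)),x1),  node(q,node(n,nil,x1),g(s)) =?= node(g(0),w,s).
Decompose g/1: t =?= node(g(y1),node(y1,nil,y1),n).
Bind t := node(g(y1),node(y1,nil,y1),n); no other remaining equation mentions t.
Decompose node/3: node(s,s,s) =?= y1,  p =?= node(g(x1),g(0),node(w,0,w)),  g(nil) =?= x1.
Bind y1 := node(s,s,s); no other remaining equation mentions y1. Substituting into the earlier binding gives t := node(g(node(s,s,s)),node(node(s,s,s),nil,node(s,s,s)),n).
Bind p := node(g(x1),g(0),node(w,0,w)); no other remaining equation mentions p.
Bind x1 := g(nil); substituting into the remaining equation gives: node(q,node(n,nil,g(nil)),g(s)) =?= node(g(0),w,s). Substituting into the earlier binding gives p := node(g(g(nil)),g(0),node(w,0,w)).
Decompose node/3: q =?= g(0),  node(n,nil,g(nil)) =?= w,  g(s) =?= s.
Bind q := g(0); no other remaining equation mentions q.
Bind w := node(n,nil,g(nil)); no other remaining equation mentions w. Substituting into the earlier binding gives p := node(g(g(nil)),g(0),node(node(n,nil,g(nil)),0,node(n,nil,g(nil)))).
Occurs check fails: s occurs in g(s); the equation s =?= g(s) has no finite solution.

FAIL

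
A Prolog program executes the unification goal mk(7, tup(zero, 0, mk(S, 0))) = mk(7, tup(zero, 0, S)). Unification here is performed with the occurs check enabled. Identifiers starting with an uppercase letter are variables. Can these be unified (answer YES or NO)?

Decompose mk/2: 7 = 7,  tup(zero, 0, mk(S, 0)) = tup(zero, 0, S).
Delete trivial equation 7 = 7.
Decompose tup/3: zero = zero,  0 = 0,  mk(S, 0) = S.
Delete trivial equation zero = zero.
Delete trivial equation 0 = 0.
Occurs check fails: S occurs in mk(S, 0); the equation S = mk(S, 0) has no finite solution.

NO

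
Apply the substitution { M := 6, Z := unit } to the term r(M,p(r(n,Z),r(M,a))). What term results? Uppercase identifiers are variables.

r(6,p(r(n,unit),r(6,a)))

Replace each occurrence of M with 6.
Replace each occurrence of Z with unit.
Result: r(6,p(r(n,unit),r(6,a))).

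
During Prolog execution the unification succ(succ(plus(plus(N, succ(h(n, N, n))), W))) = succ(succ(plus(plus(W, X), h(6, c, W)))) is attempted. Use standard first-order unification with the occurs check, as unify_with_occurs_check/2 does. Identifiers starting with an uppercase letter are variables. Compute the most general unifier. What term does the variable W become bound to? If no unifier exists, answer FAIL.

Decompose succ/1: succ(plus(plus(N, succ(h(n, N, n))), W)) = succ(plus(plus(W, X), h(6, c, W))).
Decompose succ/1: plus(plus(N, succ(h(n, N, n))), W) = plus(plus(W, X), h(6, c, W)).
Decompose plus/2: plus(N, succ(h(n, N, n))) = plus(W, X),  W = h(6, c, W).
Decompose plus/2: N = W,  succ(h(n, N, n)) = X.
Bind N := W; substituting into the one remaining equation that mentions N gives: succ(h(n, W, n)) = X.
Bind X := succ(h(n, W, n)); no other remaining equation mentions X.
Occurs check fails: W occurs in h(6, c, W); the equation W = h(6, c, W) has no finite solution.

FAIL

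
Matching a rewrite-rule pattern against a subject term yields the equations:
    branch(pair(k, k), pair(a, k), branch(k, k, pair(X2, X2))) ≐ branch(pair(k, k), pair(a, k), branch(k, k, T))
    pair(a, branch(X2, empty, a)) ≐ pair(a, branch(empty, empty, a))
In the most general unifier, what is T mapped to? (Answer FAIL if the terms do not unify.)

Decompose branch/3: pair(k, k) ≐ pair(k, k),  pair(a, k) ≐ pair(a, k),  branch(k, k, pair(X2, X2)) ≐ branch(k, k, T).
Delete trivial equation pair(k, k) ≐ pair(k, k).
Delete trivial equation pair(a, k) ≐ pair(a, k).
Decompose branch/3: k ≐ k,  k ≐ k,  pair(X2, X2) ≐ T.
Delete trivial equation k ≐ k.
Delete trivial equation k ≐ k.
Bind T := pair(X2, X2); no other remaining equation mentions T.
Decompose pair/2: a ≐ a,  branch(X2, empty, a) ≐ branch(empty, empty, a).
Delete trivial equation a ≐ a.
Decompose branch/3: X2 ≐ empty,  empty ≐ empty,  a ≐ a.
Bind X2 := empty; no other remaining equation mentions X2. Substituting into the earlier binding gives T := pair(empty, empty).
Delete trivial equation empty ≐ empty.
Delete trivial equation a ≐ a.
MGU = { T -> pair(empty, empty), X2 -> empty }, so T -> pair(empty, empty).

pair(empty, empty)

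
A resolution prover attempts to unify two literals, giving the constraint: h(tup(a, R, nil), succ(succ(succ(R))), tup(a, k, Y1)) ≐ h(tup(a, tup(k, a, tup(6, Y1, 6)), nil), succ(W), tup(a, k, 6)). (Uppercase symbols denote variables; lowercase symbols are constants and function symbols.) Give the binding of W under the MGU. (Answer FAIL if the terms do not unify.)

Decompose h/3: tup(a, R, nil) ≐ tup(a, tup(k, a, tup(6, Y1, 6)), nil),  succ(succ(succ(R))) ≐ succ(W),  tup(a, k, Y1) ≐ tup(a, k, 6).
Decompose tup/3: a ≐ a,  R ≐ tup(k, a, tup(6, Y1, 6)),  nil ≐ nil.
Delete trivial equation a ≐ a.
Bind R := tup(k, a, tup(6, Y1, 6)); substituting into the one remaining equation that mentions R gives: succ(succ(succ(tup(k, a, tup(6, Y1, 6))))) ≐ succ(W).
Delete trivial equation nil ≐ nil.
Decompose succ/1: succ(succ(tup(k, a, tup(6, Y1, 6)))) ≐ W.
Bind W := succ(succ(tup(k, a, tup(6, Y1, 6)))); no other remaining equation mentions W.
Decompose tup/3: a ≐ a,  k ≐ k,  Y1 ≐ 6.
Delete trivial equation a ≐ a.
Delete trivial equation k ≐ k.
Bind Y1 := 6. Substituting into the earlier bindings gives R := tup(k, a, tup(6, 6, 6)), W := succ(succ(tup(k, a, tup(6, 6, 6)))).
MGU = { R := tup(k, a, tup(6, 6, 6)), W := succ(succ(tup(k, a, tup(6, 6, 6)))), Y1 := 6 }, so W := succ(succ(tup(k, a, tup(6, 6, 6)))).

succ(succ(tup(k, a, tup(6, 6, 6))))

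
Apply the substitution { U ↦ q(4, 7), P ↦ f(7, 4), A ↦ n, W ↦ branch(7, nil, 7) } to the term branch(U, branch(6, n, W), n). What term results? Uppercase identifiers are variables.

Replace each occurrence of U with q(4, 7).
Replace each occurrence of W with branch(7, nil, 7).
Result: branch(q(4, 7), branch(6, n, branch(7, nil, 7)), n).

branch(q(4, 7), branch(6, n, branch(7, nil, 7)), n)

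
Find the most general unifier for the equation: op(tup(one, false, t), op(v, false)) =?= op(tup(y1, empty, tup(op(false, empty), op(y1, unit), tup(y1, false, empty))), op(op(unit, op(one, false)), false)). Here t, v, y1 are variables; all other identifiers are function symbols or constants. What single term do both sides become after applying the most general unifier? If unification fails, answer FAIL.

FAIL

Decompose op/2: tup(one, false, t) =?= tup(y1, empty, tup(op(false, empty), op(y1, unit), tup(y1, false, empty))),  op(v, false) =?= op(op(unit, op(one, false)), false).
Decompose tup/3: one =?= y1,  false =?= empty,  t =?= tup(op(false, empty), op(y1, unit), tup(y1, false, empty)).
Bind y1 := one; substituting into the one remaining equation that mentions y1 gives: t =?= tup(op(false, empty), op(one, unit), tup(one, false, empty)).
Clash: constants false and empty differ; no unifier exists.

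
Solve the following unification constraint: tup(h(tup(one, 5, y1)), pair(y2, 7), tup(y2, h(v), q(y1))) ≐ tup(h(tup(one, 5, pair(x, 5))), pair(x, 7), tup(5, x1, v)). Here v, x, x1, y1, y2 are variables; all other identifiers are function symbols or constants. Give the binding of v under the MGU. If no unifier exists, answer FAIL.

q(pair(5, 5))

Decompose tup/3: h(tup(one, 5, y1)) ≐ h(tup(one, 5, pair(x, 5))),  pair(y2, 7) ≐ pair(x, 7),  tup(y2, h(v), q(y1)) ≐ tup(5, x1, v).
Decompose h/1: tup(one, 5, y1) ≐ tup(one, 5, pair(x, 5)).
Decompose tup/3: one ≐ one,  5 ≐ 5,  y1 ≐ pair(x, 5).
Delete trivial equation one ≐ one.
Delete trivial equation 5 ≐ 5.
Bind y1 := pair(x, 5); substituting into the one remaining equation that mentions y1 gives: tup(y2, h(v), q(pair(x, 5))) ≐ tup(5, x1, v).
Decompose pair/2: y2 ≐ x,  7 ≐ 7.
Bind y2 := x; substituting into the one remaining equation that mentions y2 gives: tup(x, h(v), q(pair(x, 5))) ≐ tup(5, x1, v).
Delete trivial equation 7 ≐ 7.
Decompose tup/3: x ≐ 5,  h(v) ≐ x1,  q(pair(x, 5)) ≐ v.
Bind x := 5; substituting into the one remaining equation that mentions x gives: q(pair(5, 5)) ≐ v. Substituting into the earlier bindings gives y1 := pair(5, 5), y2 := 5.
Bind x1 := h(v); no other remaining equation mentions x1.
Bind v := q(pair(5, 5)). Substituting into the earlier binding gives x1 := h(q(pair(5, 5))).
MGU = { y1 -> pair(5, 5), y2 -> 5, x -> 5, x1 -> h(q(pair(5, 5))), v -> q(pair(5, 5)) }, so v -> q(pair(5, 5)).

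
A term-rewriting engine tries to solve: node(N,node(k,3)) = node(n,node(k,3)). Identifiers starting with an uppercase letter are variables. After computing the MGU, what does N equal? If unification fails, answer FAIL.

Decompose node/2: N = n,  node(k,3) = node(k,3).
Bind N := n; no other remaining equation mentions N.
Delete trivial equation node(k,3) = node(k,3).
MGU = { N -> n }, so N -> n.

n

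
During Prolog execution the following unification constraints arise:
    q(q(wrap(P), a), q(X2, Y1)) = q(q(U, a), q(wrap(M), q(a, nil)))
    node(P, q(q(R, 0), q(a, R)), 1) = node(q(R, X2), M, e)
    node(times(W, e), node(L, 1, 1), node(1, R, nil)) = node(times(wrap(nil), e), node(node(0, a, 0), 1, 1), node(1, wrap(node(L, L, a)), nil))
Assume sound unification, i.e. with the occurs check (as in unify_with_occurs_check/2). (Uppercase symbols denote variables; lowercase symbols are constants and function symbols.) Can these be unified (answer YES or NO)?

NO

Decompose q/2: q(wrap(P), a) = q(U, a),  q(X2, Y1) = q(wrap(M), q(a, nil)).
Decompose q/2: wrap(P) = U,  a = a.
Bind U := wrap(P); no other remaining equation mentions U.
Delete trivial equation a = a.
Decompose q/2: X2 = wrap(M),  Y1 = q(a, nil).
Bind X2 := wrap(M); substituting into the one remaining equation that mentions X2 gives: node(P, q(q(R, 0), q(a, R)), 1) = node(q(R, wrap(M)), M, e).
Bind Y1 := q(a, nil); no other remaining equation mentions Y1.
Decompose node/3: P = q(R, wrap(M)),  q(q(R, 0), q(a, R)) = M,  1 = e.
Bind P := q(R, wrap(M)); no other remaining equation mentions P. Substituting into the earlier binding gives U := wrap(q(R, wrap(M))).
Bind M := q(q(R, 0), q(a, R)); no other remaining equation mentions M. Substituting into the earlier bindings gives U := wrap(q(R, wrap(q(q(R, 0), q(a, R))))), X2 := wrap(q(q(R, 0), q(a, R))), P := q(R, wrap(q(q(R, 0), q(a, R)))).
Clash: constants 1 and e differ; no unifier exists.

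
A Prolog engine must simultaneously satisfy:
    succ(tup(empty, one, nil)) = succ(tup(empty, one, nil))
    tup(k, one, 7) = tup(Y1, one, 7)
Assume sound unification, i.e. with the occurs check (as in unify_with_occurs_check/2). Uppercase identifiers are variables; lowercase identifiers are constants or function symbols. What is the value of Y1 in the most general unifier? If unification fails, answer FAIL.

k

Delete trivial equation succ(tup(empty, one, nil)) = succ(tup(empty, one, nil)).
Decompose tup/3: k = Y1,  one = one,  7 = 7.
Bind Y1 := k; no other remaining equation mentions Y1.
Delete trivial equation one = one.
Delete trivial equation 7 = 7.
MGU = { Y1 ↦ k }, so Y1 ↦ k.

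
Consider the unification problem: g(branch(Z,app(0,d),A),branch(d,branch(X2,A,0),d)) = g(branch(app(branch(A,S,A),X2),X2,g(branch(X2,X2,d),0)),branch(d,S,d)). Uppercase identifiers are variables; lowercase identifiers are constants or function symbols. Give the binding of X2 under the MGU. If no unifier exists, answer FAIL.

app(0,d)

Decompose g/2: branch(Z,app(0,d),A) = branch(app(branch(A,S,A),X2),X2,g(branch(X2,X2,d),0)),  branch(d,branch(X2,A,0),d) = branch(d,S,d).
Decompose branch/3: Z = app(branch(A,S,A),X2),  app(0,d) = X2,  A = g(branch(X2,X2,d),0).
Bind Z := app(branch(A,S,A),X2); no other remaining equation mentions Z.
Bind X2 := app(0,d); substituting into the remaining equations gives: A = g(branch(app(0,d),app(0,d),d),0),  branch(d,branch(app(0,d),A,0),d) = branch(d,S,d). Substituting into the earlier binding gives Z := app(branch(A,S,A),app(0,d)).
Bind A := g(branch(app(0,d),app(0,d),d),0); substituting into the remaining equation gives: branch(d,branch(app(0,d),g(branch(app(0,d),app(0,d),d),0),0),d) = branch(d,S,d). Substituting into the earlier binding gives Z := app(branch(g(branch(app(0,d),app(0,d),d),0),S,g(branch(app(0,d),app(0,d),d),0)),app(0,d)).
Decompose branch/3: d = d,  branch(app(0,d),g(branch(app(0,d),app(0,d),d),0),0) = S,  d = d.
Delete trivial equation d = d.
Bind S := branch(app(0,d),g(branch(app(0,d),app(0,d),d),0),0); no other remaining equation mentions S. Substituting into the earlier binding gives Z := app(branch(g(branch(app(0,d),app(0,d),d),0),branch(app(0,d),g(branch(app(0,d),app(0,d),d),0),0),g(branch(app(0,d),app(0,d),d),0)),app(0,d)).
Delete trivial equation d = d.
MGU = { Z -> app(branch(g(branch(app(0,d),app(0,d),d),0),branch(app(0,d),g(branch(app(0,d),app(0,d),d),0),0),g(branch(app(0,d),app(0,d),d),0)),app(0,d)), X2 -> app(0,d), A -> g(branch(app(0,d),app(0,d),d),0), S -> branch(app(0,d),g(branch(app(0,d),app(0,d),d),0),0) }, so X2 -> app(0,d).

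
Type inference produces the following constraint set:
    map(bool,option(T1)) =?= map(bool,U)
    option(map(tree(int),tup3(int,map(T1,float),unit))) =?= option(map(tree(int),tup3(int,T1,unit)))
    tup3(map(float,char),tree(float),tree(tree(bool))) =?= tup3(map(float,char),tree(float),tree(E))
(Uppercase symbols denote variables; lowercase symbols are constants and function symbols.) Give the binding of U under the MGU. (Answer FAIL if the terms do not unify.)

Decompose map/2: bool =?= bool,  option(T1) =?= U.
Delete trivial equation bool =?= bool.
Bind U := option(T1); no other remaining equation mentions U.
Decompose option/1: map(tree(int),tup3(int,map(T1,float),unit)) =?= map(tree(int),tup3(int,T1,unit)).
Decompose map/2: tree(int) =?= tree(int),  tup3(int,map(T1,float),unit) =?= tup3(int,T1,unit).
Delete trivial equation tree(int) =?= tree(int).
Decompose tup3/3: int =?= int,  map(T1,float) =?= T1,  unit =?= unit.
Delete trivial equation int =?= int.
Occurs check fails: T1 occurs in map(T1,float); the equation T1 =?= map(T1,float) has no finite solution.

FAIL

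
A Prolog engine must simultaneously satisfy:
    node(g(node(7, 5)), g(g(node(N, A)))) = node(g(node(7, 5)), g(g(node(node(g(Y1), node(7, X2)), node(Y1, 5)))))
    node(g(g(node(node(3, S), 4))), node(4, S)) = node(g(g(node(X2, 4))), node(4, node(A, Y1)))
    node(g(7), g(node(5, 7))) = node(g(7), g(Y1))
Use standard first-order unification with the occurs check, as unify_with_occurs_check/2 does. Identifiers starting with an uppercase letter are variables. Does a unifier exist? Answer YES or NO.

YES

Decompose node/2: g(node(7, 5)) = g(node(7, 5)),  g(g(node(N, A))) = g(g(node(node(g(Y1), node(7, X2)), node(Y1, 5)))).
Delete trivial equation g(node(7, 5)) = g(node(7, 5)).
Decompose g/1: g(node(N, A)) = g(node(node(g(Y1), node(7, X2)), node(Y1, 5))).
Decompose g/1: node(N, A) = node(node(g(Y1), node(7, X2)), node(Y1, 5)).
Decompose node/2: N = node(g(Y1), node(7, X2)),  A = node(Y1, 5).
Bind N := node(g(Y1), node(7, X2)); no other remaining equation mentions N.
Bind A := node(Y1, 5); substituting into the one remaining equation that mentions A gives: node(g(g(node(node(3, S), 4))), node(4, S)) = node(g(g(node(X2, 4))), node(4, node(node(Y1, 5), Y1))).
Decompose node/2: g(g(node(node(3, S), 4))) = g(g(node(X2, 4))),  node(4, S) = node(4, node(node(Y1, 5), Y1)).
Decompose g/1: g(node(node(3, S), 4)) = g(node(X2, 4)).
Decompose g/1: node(node(3, S), 4) = node(X2, 4).
Decompose node/2: node(3, S) = X2,  4 = 4.
Bind X2 := node(3, S); no other remaining equation mentions X2. Substituting into the earlier binding gives N := node(g(Y1), node(7, node(3, S))).
Delete trivial equation 4 = 4.
Decompose node/2: 4 = 4,  S = node(node(Y1, 5), Y1).
Delete trivial equation 4 = 4.
Bind S := node(node(Y1, 5), Y1); no other remaining equation mentions S. Substituting into the earlier bindings gives N := node(g(Y1), node(7, node(3, node(node(Y1, 5), Y1)))), X2 := node(3, node(node(Y1, 5), Y1)).
Decompose node/2: g(7) = g(7),  g(node(5, 7)) = g(Y1).
Delete trivial equation g(7) = g(7).
Decompose g/1: node(5, 7) = Y1.
Bind Y1 := node(5, 7). Substituting into the earlier bindings gives N := node(g(node(5, 7)), node(7, node(3, node(node(node(5, 7), 5), node(5, 7))))), A := node(node(5, 7), 5), X2 := node(3, node(node(node(5, 7), 5), node(5, 7))), S := node(node(node(5, 7), 5), node(5, 7)).
No equations remain and no clash or occurs-check failure arose, so a unifier exists.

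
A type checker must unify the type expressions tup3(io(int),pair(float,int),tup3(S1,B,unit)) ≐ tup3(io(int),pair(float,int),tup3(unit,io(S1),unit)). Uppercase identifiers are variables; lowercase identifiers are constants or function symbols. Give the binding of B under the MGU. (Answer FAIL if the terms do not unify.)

io(unit)

Decompose tup3/3: io(int) ≐ io(int),  pair(float,int) ≐ pair(float,int),  tup3(S1,B,unit) ≐ tup3(unit,io(S1),unit).
Delete trivial equation io(int) ≐ io(int).
Delete trivial equation pair(float,int) ≐ pair(float,int).
Decompose tup3/3: S1 ≐ unit,  B ≐ io(S1),  unit ≐ unit.
Bind S1 := unit; substituting into the one remaining equation that mentions S1 gives: B ≐ io(unit).
Bind B := io(unit); no other remaining equation mentions B.
Delete trivial equation unit ≐ unit.
MGU = { S1 := unit, B := io(unit) }, so B := io(unit).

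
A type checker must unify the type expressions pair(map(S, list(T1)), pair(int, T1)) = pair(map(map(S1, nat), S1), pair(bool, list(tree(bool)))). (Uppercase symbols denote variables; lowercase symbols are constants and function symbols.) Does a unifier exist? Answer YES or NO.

NO

Decompose pair/2: map(S, list(T1)) = map(map(S1, nat), S1),  pair(int, T1) = pair(bool, list(tree(bool))).
Decompose map/2: S = map(S1, nat),  list(T1) = S1.
Bind S := map(S1, nat); no other remaining equation mentions S.
Bind S1 := list(T1); no other remaining equation mentions S1. Substituting into the earlier binding gives S := map(list(T1), nat).
Decompose pair/2: int = bool,  T1 = list(tree(bool)).
Clash: constants int and bool differ; no unifier exists.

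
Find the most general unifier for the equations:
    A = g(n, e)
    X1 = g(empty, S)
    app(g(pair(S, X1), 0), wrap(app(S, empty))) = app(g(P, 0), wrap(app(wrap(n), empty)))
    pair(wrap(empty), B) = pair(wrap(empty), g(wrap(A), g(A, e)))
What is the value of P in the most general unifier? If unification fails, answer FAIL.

pair(wrap(n), g(empty, wrap(n)))

Bind A := g(n, e); substituting into the one remaining equation that mentions A gives: pair(wrap(empty), B) = pair(wrap(empty), g(wrap(g(n, e)), g(g(n, e), e))).
Bind X1 := g(empty, S); substituting into the one remaining equation that mentions X1 gives: app(g(pair(S, g(empty, S)), 0), wrap(app(S, empty))) = app(g(P, 0), wrap(app(wrap(n), empty))).
Decompose app/2: g(pair(S, g(empty, S)), 0) = g(P, 0),  wrap(app(S, empty)) = wrap(app(wrap(n), empty)).
Decompose g/2: pair(S, g(empty, S)) = P,  0 = 0.
Bind P := pair(S, g(empty, S)); no other remaining equation mentions P.
Delete trivial equation 0 = 0.
Decompose wrap/1: app(S, empty) = app(wrap(n), empty).
Decompose app/2: S = wrap(n),  empty = empty.
Bind S := wrap(n); no other remaining equation mentions S. Substituting into the earlier bindings gives X1 := g(empty, wrap(n)), P := pair(wrap(n), g(empty, wrap(n))).
Delete trivial equation empty = empty.
Decompose pair/2: wrap(empty) = wrap(empty),  B = g(wrap(g(n, e)), g(g(n, e), e)).
Delete trivial equation wrap(empty) = wrap(empty).
Bind B := g(wrap(g(n, e)), g(g(n, e), e)).
MGU = { A := g(n, e), X1 := g(empty, wrap(n)), P := pair(wrap(n), g(empty, wrap(n))), S := wrap(n), B := g(wrap(g(n, e)), g(g(n, e), e)) }, so P := pair(wrap(n), g(empty, wrap(n))).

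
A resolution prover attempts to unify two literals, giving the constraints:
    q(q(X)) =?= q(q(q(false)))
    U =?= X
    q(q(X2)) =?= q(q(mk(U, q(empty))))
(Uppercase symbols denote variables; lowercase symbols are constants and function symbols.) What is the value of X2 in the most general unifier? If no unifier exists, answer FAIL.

mk(q(false), q(empty))

Decompose q/1: q(X) =?= q(q(false)).
Decompose q/1: X =?= q(false).
Bind X := q(false); substituting into the one remaining equation that mentions X gives: U =?= q(false).
Bind U := q(false); substituting into the remaining equation gives: q(q(X2)) =?= q(q(mk(q(false), q(empty)))).
Decompose q/1: q(X2) =?= q(mk(q(false), q(empty))).
Decompose q/1: X2 =?= mk(q(false), q(empty)).
Bind X2 := mk(q(false), q(empty)).
MGU = { X := q(false), U := q(false), X2 := mk(q(false), q(empty)) }, so X2 := mk(q(false), q(empty)).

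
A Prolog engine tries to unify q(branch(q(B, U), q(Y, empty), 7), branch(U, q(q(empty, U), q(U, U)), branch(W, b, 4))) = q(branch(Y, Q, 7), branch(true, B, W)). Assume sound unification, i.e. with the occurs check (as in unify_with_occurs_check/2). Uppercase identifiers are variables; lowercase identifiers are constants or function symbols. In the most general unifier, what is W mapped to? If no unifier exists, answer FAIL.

Decompose q/2: branch(q(B, U), q(Y, empty), 7) = branch(Y, Q, 7),  branch(U, q(q(empty, U), q(U, U)), branch(W, b, 4)) = branch(true, B, W).
Decompose branch/3: q(B, U) = Y,  q(Y, empty) = Q,  7 = 7.
Bind Y := q(B, U); substituting into the one remaining equation that mentions Y gives: q(q(B, U), empty) = Q.
Bind Q := q(q(B, U), empty); no other remaining equation mentions Q.
Delete trivial equation 7 = 7.
Decompose branch/3: U = true,  q(q(empty, U), q(U, U)) = B,  branch(W, b, 4) = W.
Bind U := true; substituting into the one remaining equation that mentions U gives: q(q(empty, true), q(true, true)) = B. Substituting into the earlier bindings gives Y := q(B, true), Q := q(q(B, true), empty).
Bind B := q(q(empty, true), q(true, true)); no other remaining equation mentions B. Substituting into the earlier bindings gives Y := q(q(q(empty, true), q(true, true)), true), Q := q(q(q(q(empty, true), q(true, true)), true), empty).
Occurs check fails: W occurs in branch(W, b, 4); the equation W = branch(W, b, 4) has no finite solution.

FAIL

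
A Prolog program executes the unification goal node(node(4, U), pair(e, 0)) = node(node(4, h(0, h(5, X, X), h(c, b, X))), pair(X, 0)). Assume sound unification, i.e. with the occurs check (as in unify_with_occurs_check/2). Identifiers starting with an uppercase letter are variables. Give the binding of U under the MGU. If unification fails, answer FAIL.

Decompose node/2: node(4, U) = node(4, h(0, h(5, X, X), h(c, b, X))),  pair(e, 0) = pair(X, 0).
Decompose node/2: 4 = 4,  U = h(0, h(5, X, X), h(c, b, X)).
Delete trivial equation 4 = 4.
Bind U := h(0, h(5, X, X), h(c, b, X)); no other remaining equation mentions U.
Decompose pair/2: e = X,  0 = 0.
Bind X := e; no other remaining equation mentions X. Substituting into the earlier binding gives U := h(0, h(5, e, e), h(c, b, e)).
Delete trivial equation 0 = 0.
MGU = { U -> h(0, h(5, e, e), h(c, b, e)), X -> e }, so U -> h(0, h(5, e, e), h(c, b, e)).

h(0, h(5, e, e), h(c, b, e))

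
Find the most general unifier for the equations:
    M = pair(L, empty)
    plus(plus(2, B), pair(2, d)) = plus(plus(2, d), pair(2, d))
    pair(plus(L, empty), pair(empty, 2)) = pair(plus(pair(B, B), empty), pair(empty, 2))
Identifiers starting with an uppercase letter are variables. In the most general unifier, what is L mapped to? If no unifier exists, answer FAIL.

pair(d, d)

Bind M := pair(L, empty); no other remaining equation mentions M.
Decompose plus/2: plus(2, B) = plus(2, d),  pair(2, d) = pair(2, d).
Decompose plus/2: 2 = 2,  B = d.
Delete trivial equation 2 = 2.
Bind B := d; substituting into the one remaining equation that mentions B gives: pair(plus(L, empty), pair(empty, 2)) = pair(plus(pair(d, d), empty), pair(empty, 2)).
Delete trivial equation pair(2, d) = pair(2, d).
Decompose pair/2: plus(L, empty) = plus(pair(d, d), empty),  pair(empty, 2) = pair(empty, 2).
Decompose plus/2: L = pair(d, d),  empty = empty.
Bind L := pair(d, d); no other remaining equation mentions L. Substituting into the earlier binding gives M := pair(pair(d, d), empty).
Delete trivial equation empty = empty.
Delete trivial equation pair(empty, 2) = pair(empty, 2).
MGU = { M ↦ pair(pair(d, d), empty), B ↦ d, L ↦ pair(d, d) }, so L ↦ pair(d, d).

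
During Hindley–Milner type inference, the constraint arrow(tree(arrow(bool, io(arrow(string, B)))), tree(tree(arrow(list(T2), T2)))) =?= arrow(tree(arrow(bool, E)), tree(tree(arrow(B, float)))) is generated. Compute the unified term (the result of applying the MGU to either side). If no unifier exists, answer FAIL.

Decompose arrow/2: tree(arrow(bool, io(arrow(string, B)))) =?= tree(arrow(bool, E)),  tree(tree(arrow(list(T2), T2))) =?= tree(tree(arrow(B, float))).
Decompose tree/1: arrow(bool, io(arrow(string, B))) =?= arrow(bool, E).
Decompose arrow/2: bool =?= bool,  io(arrow(string, B)) =?= E.
Delete trivial equation bool =?= bool.
Bind E := io(arrow(string, B)); no other remaining equation mentions E.
Decompose tree/1: tree(arrow(list(T2), T2)) =?= tree(arrow(B, float)).
Decompose tree/1: arrow(list(T2), T2) =?= arrow(B, float).
Decompose arrow/2: list(T2) =?= B,  T2 =?= float.
Bind B := list(T2); no other remaining equation mentions B. Substituting into the earlier binding gives E := io(arrow(string, list(T2))).
Bind T2 := float. Substituting into the earlier bindings gives E := io(arrow(string, list(float))), B := list(float).
Applying the MGU to either side gives arrow(tree(arrow(bool, io(arrow(string, list(float))))), tree(tree(arrow(list(float), float)))).

arrow(tree(arrow(bool, io(arrow(string, list(float))))), tree(tree(arrow(list(float), float))))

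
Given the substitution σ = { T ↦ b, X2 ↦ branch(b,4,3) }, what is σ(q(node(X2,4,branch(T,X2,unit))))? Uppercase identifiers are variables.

q(node(branch(b,4,3),4,branch(b,branch(b,4,3),unit)))

Replace each occurrence of T with b.
Replace each occurrence of X2 with branch(b,4,3).
Result: q(node(branch(b,4,3),4,branch(b,branch(b,4,3),unit))).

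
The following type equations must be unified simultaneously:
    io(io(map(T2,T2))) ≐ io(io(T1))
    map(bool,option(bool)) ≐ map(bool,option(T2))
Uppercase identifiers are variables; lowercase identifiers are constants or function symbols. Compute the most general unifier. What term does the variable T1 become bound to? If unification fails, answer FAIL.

Decompose io/1: io(map(T2,T2)) ≐ io(T1).
Decompose io/1: map(T2,T2) ≐ T1.
Bind T1 := map(T2,T2); no other remaining equation mentions T1.
Decompose map/2: bool ≐ bool,  option(bool) ≐ option(T2).
Delete trivial equation bool ≐ bool.
Decompose option/1: bool ≐ T2.
Bind T2 := bool. Substituting into the earlier binding gives T1 := map(bool,bool).
MGU = { T1 -> map(bool,bool), T2 -> bool }, so T1 -> map(bool,bool).

map(bool,bool)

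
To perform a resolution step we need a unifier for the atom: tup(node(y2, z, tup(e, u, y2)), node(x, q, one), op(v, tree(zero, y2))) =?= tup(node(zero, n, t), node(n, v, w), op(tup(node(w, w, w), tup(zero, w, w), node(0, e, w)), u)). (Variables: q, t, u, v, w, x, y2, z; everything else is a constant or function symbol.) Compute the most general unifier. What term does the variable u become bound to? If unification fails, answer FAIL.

tree(zero, zero)

Decompose tup/3: node(y2, z, tup(e, u, y2)) =?= node(zero, n, t),  node(x, q, one) =?= node(n, v, w),  op(v, tree(zero, y2)) =?= op(tup(node(w, w, w), tup(zero, w, w), node(0, e, w)), u).
Decompose node/3: y2 =?= zero,  z =?= n,  tup(e, u, y2) =?= t.
Bind y2 := zero; substituting into the 2 remaining equations that mention y2 gives: tup(e, u, zero) =?= t,  op(v, tree(zero, zero)) =?= op(tup(node(w, w, w), tup(zero, w, w), node(0, e, w)), u).
Bind z := n; no other remaining equation mentions z.
Bind t := tup(e, u, zero); no other remaining equation mentions t.
Decompose node/3: x =?= n,  q =?= v,  one =?= w.
Bind x := n; no other remaining equation mentions x.
Bind q := v; no other remaining equation mentions q.
Bind w := one; substituting into the remaining equation gives: op(v, tree(zero, zero)) =?= op(tup(node(one, one, one), tup(zero, one, one), node(0, e, one)), u).
Decompose op/2: v =?= tup(node(one, one, one), tup(zero, one, one), node(0, e, one)),  tree(zero, zero) =?= u.
Bind v := tup(node(one, one, one), tup(zero, one, one), node(0, e, one)); no other remaining equation mentions v. Substituting into the earlier binding gives q := tup(node(one, one, one), tup(zero, one, one), node(0, e, one)).
Bind u := tree(zero, zero). Substituting into the earlier binding gives t := tup(e, tree(zero, zero), zero).
MGU = { y2 := zero, z := n, t := tup(e, tree(zero, zero), zero), x := n, q := tup(node(one, one, one), tup(zero, one, one), node(0, e, one)), w := one, v := tup(node(one, one, one), tup(zero, one, one), node(0, e, one)), u := tree(zero, zero) }, so u := tree(zero, zero).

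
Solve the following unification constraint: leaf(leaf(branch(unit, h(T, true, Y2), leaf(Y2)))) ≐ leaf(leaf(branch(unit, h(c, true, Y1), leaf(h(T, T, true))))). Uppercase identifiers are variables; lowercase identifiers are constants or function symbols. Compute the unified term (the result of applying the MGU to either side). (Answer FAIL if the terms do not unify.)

leaf(leaf(branch(unit, h(c, true, h(c, c, true)), leaf(h(c, c, true)))))

Decompose leaf/1: leaf(branch(unit, h(T, true, Y2), leaf(Y2))) ≐ leaf(branch(unit, h(c, true, Y1), leaf(h(T, T, true)))).
Decompose leaf/1: branch(unit, h(T, true, Y2), leaf(Y2)) ≐ branch(unit, h(c, true, Y1), leaf(h(T, T, true))).
Decompose branch/3: unit ≐ unit,  h(T, true, Y2) ≐ h(c, true, Y1),  leaf(Y2) ≐ leaf(h(T, T, true)).
Delete trivial equation unit ≐ unit.
Decompose h/3: T ≐ c,  true ≐ true,  Y2 ≐ Y1.
Bind T := c; substituting into the one remaining equation that mentions T gives: leaf(Y2) ≐ leaf(h(c, c, true)).
Delete trivial equation true ≐ true.
Bind Y2 := Y1; substituting into the remaining equation gives: leaf(Y1) ≐ leaf(h(c, c, true)).
Decompose leaf/1: Y1 ≐ h(c, c, true).
Bind Y1 := h(c, c, true). Substituting into the earlier binding gives Y2 := h(c, c, true).
Applying the MGU to either side gives leaf(leaf(branch(unit, h(c, true, h(c, c, true)), leaf(h(c, c, true))))).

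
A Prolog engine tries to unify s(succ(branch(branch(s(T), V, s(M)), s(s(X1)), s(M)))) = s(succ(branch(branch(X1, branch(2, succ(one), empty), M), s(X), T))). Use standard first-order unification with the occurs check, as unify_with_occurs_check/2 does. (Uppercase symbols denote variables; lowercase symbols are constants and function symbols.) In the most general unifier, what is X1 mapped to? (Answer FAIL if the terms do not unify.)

FAIL

Decompose s/1: succ(branch(branch(s(T), V, s(M)), s(s(X1)), s(M))) = succ(branch(branch(X1, branch(2, succ(one), empty), M), s(X), T)).
Decompose succ/1: branch(branch(s(T), V, s(M)), s(s(X1)), s(M)) = branch(branch(X1, branch(2, succ(one), empty), M), s(X), T).
Decompose branch/3: branch(s(T), V, s(M)) = branch(X1, branch(2, succ(one), empty), M),  s(s(X1)) = s(X),  s(M) = T.
Decompose branch/3: s(T) = X1,  V = branch(2, succ(one), empty),  s(M) = M.
Bind X1 := s(T); substituting into the one remaining equation that mentions X1 gives: s(s(s(T))) = s(X).
Bind V := branch(2, succ(one), empty); no other remaining equation mentions V.
Occurs check fails: M occurs in s(M); the equation M = s(M) has no finite solution.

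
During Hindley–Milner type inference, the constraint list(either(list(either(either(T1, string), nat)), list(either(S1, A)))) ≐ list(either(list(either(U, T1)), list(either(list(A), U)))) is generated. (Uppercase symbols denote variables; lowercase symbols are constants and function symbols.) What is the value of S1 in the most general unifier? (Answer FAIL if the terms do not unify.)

Decompose list/1: either(list(either(either(T1, string), nat)), list(either(S1, A))) ≐ either(list(either(U, T1)), list(either(list(A), U))).
Decompose either/2: list(either(either(T1, string), nat)) ≐ list(either(U, T1)),  list(either(S1, A)) ≐ list(either(list(A), U)).
Decompose list/1: either(either(T1, string), nat) ≐ either(U, T1).
Decompose either/2: either(T1, string) ≐ U,  nat ≐ T1.
Bind U := either(T1, string); substituting into the one remaining equation that mentions U gives: list(either(S1, A)) ≐ list(either(list(A), either(T1, string))).
Bind T1 := nat; substituting into the remaining equation gives: list(either(S1, A)) ≐ list(either(list(A), either(nat, string))). Substituting into the earlier binding gives U := either(nat, string).
Decompose list/1: either(S1, A) ≐ either(list(A), either(nat, string)).
Decompose either/2: S1 ≐ list(A),  A ≐ either(nat, string).
Bind S1 := list(A); no other remaining equation mentions S1.
Bind A := either(nat, string). Substituting into the earlier binding gives S1 := list(either(nat, string)).
MGU = { U -> either(nat, string), T1 -> nat, S1 -> list(either(nat, string)), A -> either(nat, string) }, so S1 -> list(either(nat, string)).

list(either(nat, string))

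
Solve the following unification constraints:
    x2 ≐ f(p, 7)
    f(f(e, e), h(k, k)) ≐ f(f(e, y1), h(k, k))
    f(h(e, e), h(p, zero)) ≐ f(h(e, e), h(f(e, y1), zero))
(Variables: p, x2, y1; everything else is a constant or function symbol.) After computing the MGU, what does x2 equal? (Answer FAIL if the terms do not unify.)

Bind x2 := f(p, 7); no other remaining equation mentions x2.
Decompose f/2: f(e, e) ≐ f(e, y1),  h(k, k) ≐ h(k, k).
Decompose f/2: e ≐ e,  e ≐ y1.
Delete trivial equation e ≐ e.
Bind y1 := e; substituting into the one remaining equation that mentions y1 gives: f(h(e, e), h(p, zero)) ≐ f(h(e, e), h(f(e, e), zero)).
Delete trivial equation h(k, k) ≐ h(k, k).
Decompose f/2: h(e, e) ≐ h(e, e),  h(p, zero) ≐ h(f(e, e), zero).
Delete trivial equation h(e, e) ≐ h(e, e).
Decompose h/2: p ≐ f(e, e),  zero ≐ zero.
Bind p := f(e, e); no other remaining equation mentions p. Substituting into the earlier binding gives x2 := f(f(e, e), 7).
Delete trivial equation zero ≐ zero.
MGU = { x2 -> f(f(e, e), 7), y1 -> e, p -> f(e, e) }, so x2 -> f(f(e, e), 7).

f(f(e, e), 7)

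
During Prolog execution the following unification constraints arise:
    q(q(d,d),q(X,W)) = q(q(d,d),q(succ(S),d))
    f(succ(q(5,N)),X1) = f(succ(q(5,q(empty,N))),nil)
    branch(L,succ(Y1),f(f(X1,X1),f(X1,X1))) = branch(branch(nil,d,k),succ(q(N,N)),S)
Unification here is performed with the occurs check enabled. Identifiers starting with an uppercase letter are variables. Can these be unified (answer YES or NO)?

Decompose q/2: q(d,d) = q(d,d),  q(X,W) = q(succ(S),d).
Delete trivial equation q(d,d) = q(d,d).
Decompose q/2: X = succ(S),  W = d.
Bind X := succ(S); no other remaining equation mentions X.
Bind W := d; no other remaining equation mentions W.
Decompose f/2: succ(q(5,N)) = succ(q(5,q(empty,N))),  X1 = nil.
Decompose succ/1: q(5,N) = q(5,q(empty,N)).
Decompose q/2: 5 = 5,  N = q(empty,N).
Delete trivial equation 5 = 5.
Occurs check fails: N occurs in q(empty,N); the equation N = q(empty,N) has no finite solution.

NO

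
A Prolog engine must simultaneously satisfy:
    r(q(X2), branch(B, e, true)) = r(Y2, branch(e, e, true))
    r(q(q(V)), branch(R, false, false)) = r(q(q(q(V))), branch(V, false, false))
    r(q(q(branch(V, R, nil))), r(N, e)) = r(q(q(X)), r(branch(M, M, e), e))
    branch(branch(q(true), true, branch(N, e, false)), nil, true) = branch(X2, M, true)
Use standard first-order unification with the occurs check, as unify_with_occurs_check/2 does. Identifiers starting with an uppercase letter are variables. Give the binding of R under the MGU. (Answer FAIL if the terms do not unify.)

Decompose r/2: q(X2) = Y2,  branch(B, e, true) = branch(e, e, true).
Bind Y2 := q(X2); no other remaining equation mentions Y2.
Decompose branch/3: B = e,  e = e,  true = true.
Bind B := e; no other remaining equation mentions B.
Delete trivial equation e = e.
Delete trivial equation true = true.
Decompose r/2: q(q(V)) = q(q(q(V))),  branch(R, false, false) = branch(V, false, false).
Decompose q/1: q(V) = q(q(V)).
Decompose q/1: V = q(V).
Occurs check fails: V occurs in q(V); the equation V = q(V) has no finite solution.

FAIL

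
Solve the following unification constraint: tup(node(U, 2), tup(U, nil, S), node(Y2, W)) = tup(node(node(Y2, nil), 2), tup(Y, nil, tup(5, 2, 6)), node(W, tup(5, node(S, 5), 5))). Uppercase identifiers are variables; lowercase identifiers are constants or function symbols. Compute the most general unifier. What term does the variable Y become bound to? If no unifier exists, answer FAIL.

node(tup(5, node(tup(5, 2, 6), 5), 5), nil)

Decompose tup/3: node(U, 2) = node(node(Y2, nil), 2),  tup(U, nil, S) = tup(Y, nil, tup(5, 2, 6)),  node(Y2, W) = node(W, tup(5, node(S, 5), 5)).
Decompose node/2: U = node(Y2, nil),  2 = 2.
Bind U := node(Y2, nil); substituting into the one remaining equation that mentions U gives: tup(node(Y2, nil), nil, S) = tup(Y, nil, tup(5, 2, 6)).
Delete trivial equation 2 = 2.
Decompose tup/3: node(Y2, nil) = Y,  nil = nil,  S = tup(5, 2, 6).
Bind Y := node(Y2, nil); no other remaining equation mentions Y.
Delete trivial equation nil = nil.
Bind S := tup(5, 2, 6); substituting into the remaining equation gives: node(Y2, W) = node(W, tup(5, node(tup(5, 2, 6), 5), 5)).
Decompose node/2: Y2 = W,  W = tup(5, node(tup(5, 2, 6), 5), 5).
Bind Y2 := W; no other remaining equation mentions Y2. Substituting into the earlier bindings gives U := node(W, nil), Y := node(W, nil).
Bind W := tup(5, node(tup(5, 2, 6), 5), 5). Substituting into the earlier bindings gives U := node(tup(5, node(tup(5, 2, 6), 5), 5), nil), Y := node(tup(5, node(tup(5, 2, 6), 5), 5), nil), Y2 := tup(5, node(tup(5, 2, 6), 5), 5).
MGU = { U -> node(tup(5, node(tup(5, 2, 6), 5), 5), nil), Y -> node(tup(5, node(tup(5, 2, 6), 5), 5), nil), S -> tup(5, 2, 6), Y2 -> tup(5, node(tup(5, 2, 6), 5), 5), W -> tup(5, node(tup(5, 2, 6), 5), 5) }, so Y -> node(tup(5, node(tup(5, 2, 6), 5), 5), nil).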